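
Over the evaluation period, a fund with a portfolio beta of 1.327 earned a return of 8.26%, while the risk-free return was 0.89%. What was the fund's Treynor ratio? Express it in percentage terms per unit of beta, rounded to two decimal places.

5.55%

Treynor = (R_P − R_f) / β_P = (8.26% − 0.89%) / 1.3270 = 7.37% / 1.3270 = 5.55%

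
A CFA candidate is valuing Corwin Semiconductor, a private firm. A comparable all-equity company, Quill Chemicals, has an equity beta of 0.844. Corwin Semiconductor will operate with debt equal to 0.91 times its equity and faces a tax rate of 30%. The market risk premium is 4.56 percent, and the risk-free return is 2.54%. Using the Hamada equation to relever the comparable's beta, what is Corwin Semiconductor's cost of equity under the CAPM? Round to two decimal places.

β_L = β_U × [1 + (1 − t)(D/E)] = 0.844 × [1 + (1 − 0.30) × 0.91]
    = 0.844 × [1 + 0.70 × 0.91] = 0.844 × 1.6370 = 1.3816
E(R) = R_f + β_L × MRP = 2.54% + 1.3816 × 4.56% = 8.84%

8.84%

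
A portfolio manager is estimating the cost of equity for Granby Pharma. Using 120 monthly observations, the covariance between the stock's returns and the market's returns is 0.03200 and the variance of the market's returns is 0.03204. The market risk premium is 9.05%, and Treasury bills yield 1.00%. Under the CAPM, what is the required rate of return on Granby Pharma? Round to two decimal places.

10.04%

β = Cov(R_i, R_m) / Var(R_m) = 0.03200 / 0.03204 = 0.9988
E(R) = R_f + β × MRP = 1.00% + 0.9988 × 9.05% = 10.04%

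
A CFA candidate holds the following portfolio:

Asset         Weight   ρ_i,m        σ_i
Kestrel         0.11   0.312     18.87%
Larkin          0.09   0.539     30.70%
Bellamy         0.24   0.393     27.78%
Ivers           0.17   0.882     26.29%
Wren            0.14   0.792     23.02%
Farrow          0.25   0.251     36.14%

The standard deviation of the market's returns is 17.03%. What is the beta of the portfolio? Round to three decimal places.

β_Kestrel = 0.312 × 18.87% / 17.03% = 0.3457
β_Larkin = 0.539 × 30.70% / 17.03% = 0.9717
β_Bellamy = 0.393 × 27.78% / 17.03% = 0.6411
β_Ivers = 0.882 × 26.29% / 17.03% = 1.3616
β_Wren = 0.792 × 23.02% / 17.03% = 1.0706
β_Farrow = 0.251 × 36.14% / 17.03% = 0.5327
β_P = Σ w_i β_i = 0.11×0.3457 + 0.09×0.9717 + 0.24×0.6411 + 0.17×1.3616 + 0.14×1.0706 + 0.25×0.5327 = 0.7939

0.794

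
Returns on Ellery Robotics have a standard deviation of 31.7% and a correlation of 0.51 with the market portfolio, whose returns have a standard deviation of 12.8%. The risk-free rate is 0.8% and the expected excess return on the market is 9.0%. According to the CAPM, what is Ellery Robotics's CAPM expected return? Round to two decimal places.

12.17%

β = ρ × σ_i / σ_m = 0.51 × 31.7% / 12.8% = 1.2630
E(R) = 0.8% + 1.2630 × 9.0% = 12.17%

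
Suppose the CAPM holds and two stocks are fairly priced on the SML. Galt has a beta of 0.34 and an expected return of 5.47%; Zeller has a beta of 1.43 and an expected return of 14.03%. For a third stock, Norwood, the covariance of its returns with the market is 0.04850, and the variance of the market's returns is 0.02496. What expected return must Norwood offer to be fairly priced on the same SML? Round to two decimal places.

18.06%

MRP = (14.03% − 5.47%) / (1.43 − 0.34) = 7.8532%
R_f = 5.47% − 0.34 × 7.8532% = 2.7999%
β_Norwood = Cov / Var(R_m) = 0.04850 / 0.02496 = 1.9431
E(R_Norwood) = R_f + β × MRP = 2.7999% + 1.9431 × 7.8532% = 18.06%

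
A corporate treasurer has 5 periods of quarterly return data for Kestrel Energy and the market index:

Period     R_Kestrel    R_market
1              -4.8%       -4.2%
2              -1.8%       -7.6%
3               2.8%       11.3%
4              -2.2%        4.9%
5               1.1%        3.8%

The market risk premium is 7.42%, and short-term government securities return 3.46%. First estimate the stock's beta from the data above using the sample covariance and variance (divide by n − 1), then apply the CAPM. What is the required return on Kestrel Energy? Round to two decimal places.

5.64%

Mean R_i = (-4.8 − 1.8 + 2.8 − 2.2 + 1.1) / 5 = -0.9800%
Mean R_m = (-4.2 − 7.6 + 11.3 + 4.9 + 3.8) / 5 = 1.6400%
Σ(R_i − R̄_i)(R_m − R̄_m) = 66.9160  ⇒  Cov = 66.9160 / 4 = 16.7290
Σ(R_m − R̄_m)² = 228.0920  ⇒  Var(R_m) = 228.0920 / 4 = 57.0230
β = Cov / Var(R_m) = 16.7290 / 57.0230 = 0.2934
E(R) = R_f + β × MRP = 3.46% + 0.2934 × 7.42% = 5.64%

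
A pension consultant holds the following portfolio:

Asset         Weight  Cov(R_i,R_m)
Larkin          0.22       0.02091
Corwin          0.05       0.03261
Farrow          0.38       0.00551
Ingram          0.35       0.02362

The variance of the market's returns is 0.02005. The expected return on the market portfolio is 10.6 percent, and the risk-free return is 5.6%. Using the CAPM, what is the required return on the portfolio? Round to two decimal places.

β_Larkin = 0.02091 / 0.02005 = 1.0429
β_Corwin = 0.03261 / 0.02005 = 1.6264
β_Farrow = 0.00551 / 0.02005 = 0.2748
β_Ingram = 0.02362 / 0.02005 = 1.1781
β_P = Σ w_i β_i = 0.22×1.0429 + 0.05×1.6264 + 0.38×0.2748 + 0.35×1.1781 = 0.8275
MRP = 10.6% − 5.6% = 5.00%
E(R_P) = R_f + β_P × MRP = 5.6% + 0.8275 × 5.0% = 9.74%

9.74%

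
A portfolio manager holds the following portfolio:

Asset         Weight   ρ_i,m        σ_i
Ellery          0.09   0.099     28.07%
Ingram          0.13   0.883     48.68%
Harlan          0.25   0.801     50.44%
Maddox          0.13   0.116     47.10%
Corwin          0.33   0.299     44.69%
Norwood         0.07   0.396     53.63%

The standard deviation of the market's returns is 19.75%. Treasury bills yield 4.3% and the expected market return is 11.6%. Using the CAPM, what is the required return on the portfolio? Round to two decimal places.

12.63%

β_Ellery = 0.099 × 28.07% / 19.75% = 0.1407
β_Ingram = 0.883 × 48.68% / 19.75% = 2.1764
β_Harlan = 0.801 × 50.44% / 19.75% = 2.0457
β_Maddox = 0.116 × 47.10% / 19.75% = 0.2766
β_Corwin = 0.299 × 44.69% / 19.75% = 0.6766
β_Norwood = 0.396 × 53.63% / 19.75% = 1.0753
β_P = Σ w_i β_i = 0.09×0.1407 + 0.13×2.1764 + 0.25×2.0457 + 0.13×0.2766 + 0.33×0.6766 + 0.07×1.0753 = 1.1415
MRP = 11.6% − 4.3% = 7.30%
E(R_P) = R_f + β_P × MRP = 4.3% + 1.1415 × 7.3% = 12.63%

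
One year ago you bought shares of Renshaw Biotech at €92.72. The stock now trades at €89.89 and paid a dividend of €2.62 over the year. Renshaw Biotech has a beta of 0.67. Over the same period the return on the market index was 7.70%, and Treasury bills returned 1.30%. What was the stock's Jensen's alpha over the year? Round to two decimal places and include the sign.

-5.81%

Realised HPR = (P1 + D1 − P0) / P0 = (89.89 + 2.62 − 92.72) / 92.72 = -0.21 / 92.72 = -0.2265%
MRP = 7.70% − 1.30% = 6.40%
CAPM required = R_f + β·MRP = 1.30% + 0.67 × 6.40% = 5.5880%
α = realised − required = -0.2265% − 5.5880% = -5.81%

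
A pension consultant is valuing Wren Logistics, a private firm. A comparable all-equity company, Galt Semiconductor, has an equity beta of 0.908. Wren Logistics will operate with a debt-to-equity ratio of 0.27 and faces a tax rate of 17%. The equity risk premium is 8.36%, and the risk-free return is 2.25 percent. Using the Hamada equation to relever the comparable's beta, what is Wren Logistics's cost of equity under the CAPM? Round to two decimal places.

11.54%

β_L = β_U × [1 + (1 − t)(D/E)] = 0.908 × [1 + (1 − 0.17) × 0.27]
    = 0.908 × [1 + 0.83 × 0.27] = 0.908 × 1.2241 = 1.1115
E(R) = R_f + β_L × MRP = 2.25% + 1.1115 × 8.36% = 11.54%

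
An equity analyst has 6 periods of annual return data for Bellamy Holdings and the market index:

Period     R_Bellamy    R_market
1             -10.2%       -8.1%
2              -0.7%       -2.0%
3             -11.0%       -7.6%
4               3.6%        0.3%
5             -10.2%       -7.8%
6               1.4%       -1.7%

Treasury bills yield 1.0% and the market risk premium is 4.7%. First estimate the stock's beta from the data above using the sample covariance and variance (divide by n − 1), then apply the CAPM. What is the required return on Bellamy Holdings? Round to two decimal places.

9.28%

Mean R_i = (-10.2 − 0.7 − 11.0 + 3.6 − 10.2 + 1.4) / 6 = -4.5167%
Mean R_m = (-8.1 − 2.0 − 7.6 + 0.3 − 7.8 − 1.7) / 6 = -4.4833%
Σ(R_i − R̄_i)(R_m − R̄_m) = 124.3817  ⇒  Cov = 124.3817 / 5 = 24.8763
Σ(R_m − R̄_m)² = 70.5883  ⇒  Var(R_m) = 70.5883 / 5 = 14.1177
β = Cov / Var(R_m) = 24.8763 / 14.1177 = 1.7621
E(R) = R_f + β × MRP = 1.0% + 1.7621 × 4.7% = 9.28%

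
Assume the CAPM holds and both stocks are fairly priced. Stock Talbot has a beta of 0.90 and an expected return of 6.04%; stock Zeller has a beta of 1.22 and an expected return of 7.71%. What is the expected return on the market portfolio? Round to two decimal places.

Both satisfy E(R) = R_f + β·MRP, so the slope of the SML is
MRP = (7.71% − 6.04%) / (1.22 − 0.90) = 1.67% / 0.32 = 5.2188%
R_f = E(R_Talbot) − β_Talbot·MRP = 6.04% − 0.90 × 5.2188% = 1.3431%
E(R_m) = R_f + MRP = 1.3431% + 5.2188% = 6.56%

6.56%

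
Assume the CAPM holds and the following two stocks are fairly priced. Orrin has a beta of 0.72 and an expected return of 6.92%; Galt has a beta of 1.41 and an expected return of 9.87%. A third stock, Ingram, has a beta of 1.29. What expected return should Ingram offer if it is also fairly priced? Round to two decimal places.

MRP (SML slope) = (9.87% − 6.92%) / (1.41 − 0.72) = 2.95% / 0.69 = 4.2754%
R_f (intercept) = 6.92% − 0.72 × 4.2754% = 3.8417%
E(R_Ingram) = R_f + β × MRP = 3.8417% + 1.29 × 4.2754% = 9.36%

9.36%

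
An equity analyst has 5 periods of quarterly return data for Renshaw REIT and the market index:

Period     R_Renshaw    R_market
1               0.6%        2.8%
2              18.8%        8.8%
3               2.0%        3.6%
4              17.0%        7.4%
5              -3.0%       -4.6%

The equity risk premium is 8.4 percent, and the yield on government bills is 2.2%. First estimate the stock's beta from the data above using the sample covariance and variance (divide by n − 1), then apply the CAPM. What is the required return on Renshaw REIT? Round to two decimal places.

Mean R_i = (0.6 + 18.8 + 2.0 + 17.0 − 3.0) / 5 = 7.0800%
Mean R_m = (2.8 + 8.8 + 3.6 + 7.4 − 4.6) / 5 = 3.6000%
Σ(R_i − R̄_i)(R_m − R̄_m) = 186.4800  ⇒  Cov = 186.4800 / 4 = 46.6200
Σ(R_m − R̄_m)² = 109.3600  ⇒  Var(R_m) = 109.3600 / 4 = 27.3400
β = Cov / Var(R_m) = 46.6200 / 27.3400 = 1.7052
E(R) = R_f + β × MRP = 2.2% + 1.7052 × 8.4% = 16.52%

16.52%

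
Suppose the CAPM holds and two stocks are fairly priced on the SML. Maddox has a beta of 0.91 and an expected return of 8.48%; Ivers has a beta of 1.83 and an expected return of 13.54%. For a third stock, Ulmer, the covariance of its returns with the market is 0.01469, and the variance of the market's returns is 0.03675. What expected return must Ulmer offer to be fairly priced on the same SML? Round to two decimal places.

5.67%

MRP = (13.54% − 8.48%) / (1.83 − 0.91) = 5.5000%
R_f = 8.48% − 0.91 × 5.5000% = 3.4750%
β_Ulmer = Cov / Var(R_m) = 0.01469 / 0.03675 = 0.3997
E(R_Ulmer) = R_f + β × MRP = 3.4750% + 0.3997 × 5.5000% = 5.67%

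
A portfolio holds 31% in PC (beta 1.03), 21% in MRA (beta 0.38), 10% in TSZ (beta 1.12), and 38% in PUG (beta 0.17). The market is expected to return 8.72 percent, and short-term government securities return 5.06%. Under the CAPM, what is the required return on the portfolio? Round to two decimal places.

7.17%

β_P = Σ w_i β_i = 0.31×1.03 + 0.21×0.38 + 0.10×1.12 + 0.38×0.17 = 0.5757
MRP = 8.72% − 5.06% = 3.66%
E(R_P) = R_f + β_P × MRP = 5.06% + 0.5757 × 3.66% = 7.17%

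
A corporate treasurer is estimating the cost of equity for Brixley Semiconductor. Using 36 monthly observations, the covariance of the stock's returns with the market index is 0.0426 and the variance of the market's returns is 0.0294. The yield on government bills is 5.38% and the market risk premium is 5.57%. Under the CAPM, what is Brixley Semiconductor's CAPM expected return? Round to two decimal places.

13.45%

β = Cov(R_i, R_m) / Var(R_m) = 0.0426 / 0.0294 = 1.4490
E(R) = R_f + β × MRP = 5.38% + 1.4490 × 5.57% = 13.45%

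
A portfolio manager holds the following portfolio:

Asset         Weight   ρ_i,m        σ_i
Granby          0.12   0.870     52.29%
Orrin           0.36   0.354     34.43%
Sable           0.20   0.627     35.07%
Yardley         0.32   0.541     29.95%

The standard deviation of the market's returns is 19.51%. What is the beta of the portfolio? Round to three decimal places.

β_Granby = 0.870 × 52.29% / 19.51% = 2.3317
β_Orrin = 0.354 × 34.43% / 19.51% = 0.6247
β_Sable = 0.627 × 35.07% / 19.51% = 1.1271
β_Yardley = 0.541 × 29.95% / 19.51% = 0.8305
β_P = Σ w_i β_i = 0.12×2.3317 + 0.36×0.6247 + 0.20×1.1271 + 0.32×0.8305 = 0.9959

0.996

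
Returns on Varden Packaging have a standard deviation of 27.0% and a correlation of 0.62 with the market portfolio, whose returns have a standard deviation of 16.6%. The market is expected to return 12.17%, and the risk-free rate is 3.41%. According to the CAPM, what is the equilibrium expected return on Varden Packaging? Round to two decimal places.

β = ρ × σ_i / σ_m = 0.62 × 27.0% / 16.6% = 1.0084
MRP = 12.17% − 3.41% = 8.76%
E(R) = 3.41% + 1.0084 × 8.76% = 12.24%

12.24%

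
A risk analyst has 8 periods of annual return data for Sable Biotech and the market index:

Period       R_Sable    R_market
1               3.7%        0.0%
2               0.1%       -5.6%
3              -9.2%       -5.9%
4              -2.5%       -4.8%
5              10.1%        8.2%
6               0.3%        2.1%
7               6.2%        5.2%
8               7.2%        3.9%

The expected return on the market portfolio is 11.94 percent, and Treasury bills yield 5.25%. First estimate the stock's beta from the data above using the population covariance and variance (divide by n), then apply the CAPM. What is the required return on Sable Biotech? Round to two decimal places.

Mean R_i = (3.7 + 0.1 − 9.2 − 2.5 + 10.1 + 0.3 + 6.2 + 7.2) / 8 = 1.9875%
Mean R_m = (0.0 − 5.6 − 5.9 − 4.8 + 8.2 + 2.1 + 5.2 + 3.9) / 8 = 0.3875%
Σ(R_i − R̄_i)(R_m − R̄_m) = 203.3288  ⇒  Cov = 203.3288 / 8 = 25.4161
Σ(R_m − R̄_m)² = 201.9088  ⇒  Var(R_m) = 201.9088 / 8 = 25.2386
β = Cov / Var(R_m) = 25.4161 / 25.2386 = 1.0070
MRP = 11.94% − 5.25% = 6.69%
E(R) = R_f + β × MRP = 5.25% + 1.0070 × 6.69% = 11.99%

11.99%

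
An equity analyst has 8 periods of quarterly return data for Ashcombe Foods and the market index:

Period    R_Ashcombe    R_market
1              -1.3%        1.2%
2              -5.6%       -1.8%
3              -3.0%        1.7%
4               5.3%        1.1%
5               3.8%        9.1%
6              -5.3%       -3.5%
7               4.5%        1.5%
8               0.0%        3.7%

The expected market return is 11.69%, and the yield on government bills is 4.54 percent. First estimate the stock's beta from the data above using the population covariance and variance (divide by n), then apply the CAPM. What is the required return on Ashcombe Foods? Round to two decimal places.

Mean R_i = (-1.3 − 5.6 − 3.0 + 5.3 + 3.8 − 5.3 + 4.5 + 0.0) / 8 = -0.2000%
Mean R_m = (1.2 − 1.8 + 1.7 + 1.1 + 9.1 − 3.5 + 1.5 + 3.7) / 8 = 1.6250%
Σ(R_i − R̄_i)(R_m − R̄_m) = 71.7300  ⇒  Cov = 71.7300 / 8 = 8.9663
Σ(R_m − R̄_m)² = 98.6550  ⇒  Var(R_m) = 98.6550 / 8 = 12.3319
β = Cov / Var(R_m) = 8.9663 / 12.3319 = 0.7271
MRP = 11.69% − 4.54% = 7.15%
E(R) = R_f + β × MRP = 4.54% + 0.7271 × 7.15% = 9.74%

9.74%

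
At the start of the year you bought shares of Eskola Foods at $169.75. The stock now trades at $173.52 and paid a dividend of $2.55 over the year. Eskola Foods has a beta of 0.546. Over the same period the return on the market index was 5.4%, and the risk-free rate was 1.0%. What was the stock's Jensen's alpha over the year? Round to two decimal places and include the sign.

Realised HPR = (P1 + D1 − P0) / P0 = (173.52 + 2.55 − 169.75) / 169.75 = 6.32 / 169.75 = 3.7231%
MRP = 5.4% − 1.0% = 4.40%
CAPM required = R_f + β·MRP = 1.0% + 0.546 × 4.4% = 3.4024%
α = realised − required = 3.7231% − 3.4024% = +0.32%

+0.32%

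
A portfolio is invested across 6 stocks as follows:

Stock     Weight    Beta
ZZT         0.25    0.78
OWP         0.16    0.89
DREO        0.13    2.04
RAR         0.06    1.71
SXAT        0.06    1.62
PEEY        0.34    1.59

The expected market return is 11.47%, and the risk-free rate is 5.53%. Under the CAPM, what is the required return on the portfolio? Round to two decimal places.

β_P = Σ w_i β_i = 0.25×0.78 + 0.16×0.89 + 0.13×2.04 + 0.06×1.71 + 0.06×1.62 + 0.34×1.59 = 1.3430
MRP = 11.47% − 5.53% = 5.94%
E(R_P) = R_f + β_P × MRP = 5.53% + 1.3430 × 5.94% = 13.51%

13.51%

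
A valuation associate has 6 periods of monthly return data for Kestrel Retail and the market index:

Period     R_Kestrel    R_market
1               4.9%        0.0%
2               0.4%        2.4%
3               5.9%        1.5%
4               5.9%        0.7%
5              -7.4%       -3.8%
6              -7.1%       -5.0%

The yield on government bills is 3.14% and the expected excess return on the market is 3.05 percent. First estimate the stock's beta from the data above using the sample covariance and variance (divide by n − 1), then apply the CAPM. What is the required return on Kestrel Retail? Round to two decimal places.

Mean R_i = (4.9 + 0.4 + 5.9 + 5.9 − 7.4 − 7.1) / 6 = 0.4333%
Mean R_m = (0.0 + 2.4 + 1.5 + 0.7 − 3.8 − 5.0) / 6 = -0.7000%
Σ(R_i − R̄_i)(R_m − R̄_m) = 79.3800  ⇒  Cov = 79.3800 / 5 = 15.8760
Σ(R_m − R̄_m)² = 45.0000  ⇒  Var(R_m) = 45.0000 / 5 = 9.0000
β = Cov / Var(R_m) = 15.8760 / 9.0000 = 1.7640
E(R) = R_f + β × MRP = 3.14% + 1.7640 × 3.05% = 8.52%

8.52%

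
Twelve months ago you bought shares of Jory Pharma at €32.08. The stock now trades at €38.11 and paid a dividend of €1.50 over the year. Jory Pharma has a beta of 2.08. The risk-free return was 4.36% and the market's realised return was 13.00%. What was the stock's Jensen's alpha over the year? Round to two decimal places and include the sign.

+1.14%

Realised HPR = (P1 + D1 − P0) / P0 = (38.11 + 1.50 − 32.08) / 32.08 = 7.53 / 32.08 = 23.4726%
MRP = 13.00% − 4.36% = 8.64%
CAPM required = R_f + β·MRP = 4.36% + 2.08 × 8.64% = 22.3312%
α = realised − required = 23.4726% − 22.3312% = +1.14%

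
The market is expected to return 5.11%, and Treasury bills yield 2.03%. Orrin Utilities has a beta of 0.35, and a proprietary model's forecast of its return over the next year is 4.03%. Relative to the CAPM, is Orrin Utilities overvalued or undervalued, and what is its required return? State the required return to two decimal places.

MRP = 5.11% − 2.03% = 3.08%
Required return = R_f + β·MRP = 2.03% + 0.35 × 3.08% = 3.11%
Forecast 4.03% > required 3.11% → the stock plots above the SML → undervalued.

Undervalued; required return 3.11%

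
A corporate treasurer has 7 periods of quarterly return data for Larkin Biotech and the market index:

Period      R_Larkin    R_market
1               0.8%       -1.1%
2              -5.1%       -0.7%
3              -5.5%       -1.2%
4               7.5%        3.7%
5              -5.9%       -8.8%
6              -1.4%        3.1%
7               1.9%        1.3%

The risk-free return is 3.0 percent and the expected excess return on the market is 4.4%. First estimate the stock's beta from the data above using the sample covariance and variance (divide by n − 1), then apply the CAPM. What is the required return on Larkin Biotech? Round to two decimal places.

Mean R_i = (0.8 − 5.1 − 5.5 + 7.5 − 5.9 − 1.4 + 1.9) / 7 = -1.1000%
Mean R_m = (-1.1 − 0.7 − 1.2 + 3.7 − 8.8 + 3.1 + 1.3) / 7 = -0.5286%
Σ(R_i − R̄_i)(R_m − R̄_m) = 83.0200  ⇒  Cov = 83.0200 / 6 = 13.8367
Σ(R_m − R̄_m)² = 103.6143  ⇒  Var(R_m) = 103.6143 / 6 = 17.2691
β = Cov / Var(R_m) = 13.8367 / 17.2691 = 0.8012
E(R) = R_f + β × MRP = 3.0% + 0.8012 × 4.4% = 6.53%

6.53%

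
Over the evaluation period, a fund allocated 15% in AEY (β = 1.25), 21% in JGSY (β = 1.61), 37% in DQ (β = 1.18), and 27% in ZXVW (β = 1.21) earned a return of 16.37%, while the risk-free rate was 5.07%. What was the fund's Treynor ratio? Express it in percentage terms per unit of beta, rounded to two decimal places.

8.77%

β_P = 0.15×1.25 + 0.21×1.61 + 0.37×1.18 + 0.27×1.21 = 1.2889
Treynor = (R_P − R_f) / β_P = (16.37% − 5.07%) / 1.2889 = 11.30% / 1.2889 = 8.77%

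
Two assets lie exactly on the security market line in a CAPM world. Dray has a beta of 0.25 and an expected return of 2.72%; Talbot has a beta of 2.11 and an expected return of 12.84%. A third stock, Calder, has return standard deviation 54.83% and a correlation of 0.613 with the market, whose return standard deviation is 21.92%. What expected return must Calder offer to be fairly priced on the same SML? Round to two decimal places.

9.70%

MRP = (12.84% − 2.72%) / (2.11 − 0.25) = 5.4409%
R_f = 2.72% − 0.25 × 5.4409% = 1.3598%
β_Calder = ρ·σ_i/σ_m = 0.613 × 54.83 / 21.92 = 1.5333
E(R_Calder) = R_f + β × MRP = 1.3598% + 1.5333 × 5.4409% = 9.70%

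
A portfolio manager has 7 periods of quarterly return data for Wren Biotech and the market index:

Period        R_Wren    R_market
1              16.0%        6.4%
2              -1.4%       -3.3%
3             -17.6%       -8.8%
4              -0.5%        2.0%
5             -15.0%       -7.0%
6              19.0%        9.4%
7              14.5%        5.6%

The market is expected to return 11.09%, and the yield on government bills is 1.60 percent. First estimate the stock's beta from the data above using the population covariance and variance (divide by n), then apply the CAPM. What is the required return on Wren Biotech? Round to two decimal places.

21.14%

Mean R_i = (16.0 − 1.4 − 17.6 − 0.5 − 15.0 + 19.0 + 14.5) / 7 = 2.1429%
Mean R_m = (6.4 − 3.3 − 8.8 + 2.0 − 7.0 + 9.4 + 5.6) / 7 = 0.6143%
Σ(R_i − R̄_i)(R_m − R̄_m) = 616.4857  ⇒  Cov = 616.4857 / 7 = 88.0694
Σ(R_m − R̄_m)² = 299.3686  ⇒  Var(R_m) = 299.3686 / 7 = 42.7669
β = Cov / Var(R_m) = 88.0694 / 42.7669 = 2.0593
MRP = 11.09% − 1.60% = 9.49%
E(R) = R_f + β × MRP = 1.60% + 2.0593 × 9.49% = 21.14%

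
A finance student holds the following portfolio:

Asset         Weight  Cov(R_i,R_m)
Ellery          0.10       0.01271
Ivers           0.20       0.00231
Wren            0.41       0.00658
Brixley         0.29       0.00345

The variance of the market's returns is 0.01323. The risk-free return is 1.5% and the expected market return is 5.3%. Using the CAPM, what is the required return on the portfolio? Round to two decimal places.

β_Ellery = 0.01271 / 0.01323 = 0.9607
β_Ivers = 0.00231 / 0.01323 = 0.1746
β_Wren = 0.00658 / 0.01323 = 0.4974
β_Brixley = 0.00345 / 0.01323 = 0.2608
β_P = Σ w_i β_i = 0.10×0.9607 + 0.20×0.1746 + 0.41×0.4974 + 0.29×0.2608 = 0.4106
MRP = 5.3% − 1.5% = 3.80%
E(R_P) = R_f + β_P × MRP = 1.5% + 0.4106 × 3.8% = 3.06%

3.06%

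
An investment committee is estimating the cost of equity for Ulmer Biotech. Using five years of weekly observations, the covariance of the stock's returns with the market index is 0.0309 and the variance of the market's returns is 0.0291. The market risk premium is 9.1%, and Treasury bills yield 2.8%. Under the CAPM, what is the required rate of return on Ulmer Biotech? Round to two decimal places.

β = Cov(R_i, R_m) / Var(R_m) = 0.0309 / 0.0291 = 1.0619
E(R) = R_f + β × MRP = 2.8% + 1.0619 × 9.1% = 12.46%

12.46%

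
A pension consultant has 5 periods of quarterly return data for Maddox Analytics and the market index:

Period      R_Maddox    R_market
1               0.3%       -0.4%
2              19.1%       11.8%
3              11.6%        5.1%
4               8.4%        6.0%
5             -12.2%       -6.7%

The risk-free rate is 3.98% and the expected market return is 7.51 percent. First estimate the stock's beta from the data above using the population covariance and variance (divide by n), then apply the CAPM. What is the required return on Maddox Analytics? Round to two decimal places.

Mean R_i = (0.3 + 19.1 + 11.6 + 8.4 − 12.2) / 5 = 5.4400%
Mean R_m = (-0.4 + 11.8 + 5.1 + 6.0 − 6.7) / 5 = 3.1600%
Σ(R_i − R̄_i)(R_m − R̄_m) = 330.6080  ⇒  Cov = 330.6080 / 5 = 66.1216
Σ(R_m − R̄_m)² = 196.3720  ⇒  Var(R_m) = 196.3720 / 5 = 39.2744
β = Cov / Var(R_m) = 66.1216 / 39.2744 = 1.6836
MRP = 7.51% − 3.98% = 3.53%
E(R) = R_f + β × MRP = 3.98% + 1.6836 × 3.53% = 9.92%

9.92%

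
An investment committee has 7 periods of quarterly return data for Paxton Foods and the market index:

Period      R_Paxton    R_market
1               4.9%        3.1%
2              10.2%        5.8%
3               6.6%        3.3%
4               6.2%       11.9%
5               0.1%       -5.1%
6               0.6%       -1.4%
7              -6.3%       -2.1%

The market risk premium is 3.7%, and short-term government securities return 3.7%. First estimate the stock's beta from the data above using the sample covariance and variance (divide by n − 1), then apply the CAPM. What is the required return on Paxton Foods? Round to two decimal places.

Mean R_i = (4.9 + 10.2 + 6.6 + 6.2 + 0.1 + 0.6 − 6.3) / 7 = 3.1857%
Mean R_m = (3.1 + 5.8 + 3.3 + 11.9 − 5.1 − 1.4 − 2.1) / 7 = 2.2143%
Σ(R_i − R̄_i)(R_m − R̄_m) = 132.4114  ⇒  Cov = 132.4114 / 6 = 22.0686
Σ(R_m − R̄_m)² = 193.8086  ⇒  Var(R_m) = 193.8086 / 6 = 32.3014
β = Cov / Var(R_m) = 22.0686 / 32.3014 = 0.6832
E(R) = R_f + β × MRP = 3.7% + 0.6832 × 3.7% = 6.23%

6.23%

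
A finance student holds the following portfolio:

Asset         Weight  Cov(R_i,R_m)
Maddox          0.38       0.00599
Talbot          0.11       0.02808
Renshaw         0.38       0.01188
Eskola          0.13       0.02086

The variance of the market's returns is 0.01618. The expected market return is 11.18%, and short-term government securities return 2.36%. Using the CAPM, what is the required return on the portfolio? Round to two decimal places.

9.22%

β_Maddox = 0.00599 / 0.01618 = 0.3702
β_Talbot = 0.02808 / 0.01618 = 1.7355
β_Renshaw = 0.01188 / 0.01618 = 0.7342
β_Eskola = 0.02086 / 0.01618 = 1.2892
β_P = Σ w_i β_i = 0.38×0.3702 + 0.11×1.7355 + 0.38×0.7342 + 0.13×1.2892 = 0.7782
MRP = 11.18% − 2.36% = 8.82%
E(R_P) = R_f + β_P × MRP = 2.36% + 0.7782 × 8.82% = 9.22%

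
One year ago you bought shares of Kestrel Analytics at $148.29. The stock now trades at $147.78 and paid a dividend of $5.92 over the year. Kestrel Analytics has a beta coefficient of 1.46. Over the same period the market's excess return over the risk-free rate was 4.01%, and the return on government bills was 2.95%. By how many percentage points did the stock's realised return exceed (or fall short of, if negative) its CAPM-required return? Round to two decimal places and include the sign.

-5.16%

Realised HPR = (P1 + D1 − P0) / P0 = (147.78 + 5.92 − 148.29) / 148.29 = 5.41 / 148.29 = 3.6483%
CAPM required = R_f + β·MRP = 2.95% + 1.46 × 4.01% = 8.8046%
α = realised − required = 3.6483% − 8.8046% = -5.16%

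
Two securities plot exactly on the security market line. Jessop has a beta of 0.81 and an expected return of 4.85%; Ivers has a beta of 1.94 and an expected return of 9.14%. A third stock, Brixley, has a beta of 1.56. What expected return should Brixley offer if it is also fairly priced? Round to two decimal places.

7.70%

MRP (SML slope) = (9.14% − 4.85%) / (1.94 − 0.81) = 4.29% / 1.13 = 3.7965%
R_f (intercept) = 4.85% − 0.81 × 3.7965% = 1.7748%
E(R_Brixley) = R_f + β × MRP = 1.7748% + 1.56 × 3.7965% = 7.70%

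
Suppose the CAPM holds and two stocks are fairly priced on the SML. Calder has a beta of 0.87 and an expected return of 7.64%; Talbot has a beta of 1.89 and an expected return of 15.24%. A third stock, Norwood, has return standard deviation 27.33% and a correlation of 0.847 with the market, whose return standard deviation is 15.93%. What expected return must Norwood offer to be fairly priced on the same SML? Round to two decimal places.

MRP = (15.24% − 7.64%) / (1.89 − 0.87) = 7.4510%
R_f = 7.64% − 0.87 × 7.4510% = 1.1576%
β_Norwood = ρ·σ_i/σ_m = 0.847 × 27.33 / 15.93 = 1.4531
E(R_Norwood) = R_f + β × MRP = 1.1576% + 1.4531 × 7.4510% = 11.98%

11.98%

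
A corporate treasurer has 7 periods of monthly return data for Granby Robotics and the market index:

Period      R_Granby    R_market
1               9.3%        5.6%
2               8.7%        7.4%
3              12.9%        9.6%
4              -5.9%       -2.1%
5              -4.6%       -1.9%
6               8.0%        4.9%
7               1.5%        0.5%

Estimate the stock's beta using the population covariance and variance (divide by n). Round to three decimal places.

Mean R_i = (9.3 + 8.7 + 12.9 − 5.9 − 4.6 + 8.0 + 1.5) / 7 = 4.2714%
Mean R_m = (5.6 + 7.4 + 9.6 − 2.1 − 1.9 + 4.9 + 0.5) / 7 = 3.4286%
Σ(R_i − R̄_i)(R_m − R̄_m) = 198.8657  ⇒  Cov = 198.8657 / 7 = 28.4094
Σ(R_m − R̄_m)² = 128.2743  ⇒  Var(R_m) = 128.2743 / 7 = 18.3249
β = Cov / Var(R_m) = 28.4094 / 18.3249 = 1.5503

1.550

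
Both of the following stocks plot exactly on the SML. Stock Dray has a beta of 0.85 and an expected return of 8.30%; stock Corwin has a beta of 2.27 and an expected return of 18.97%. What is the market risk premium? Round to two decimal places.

7.51%

Both satisfy E(R) = R_f + β·MRP, so the slope of the SML is
MRP = (18.97% − 8.30%) / (2.27 − 0.85) = 10.67% / 1.42 = 7.5141%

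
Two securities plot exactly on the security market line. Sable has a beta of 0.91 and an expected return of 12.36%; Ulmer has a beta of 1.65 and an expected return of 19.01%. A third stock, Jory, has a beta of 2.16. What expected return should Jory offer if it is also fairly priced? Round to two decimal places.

23.59%

MRP (SML slope) = (19.01% − 12.36%) / (1.65 − 0.91) = 6.65% / 0.74 = 8.9865%
R_f (intercept) = 12.36% − 0.91 × 8.9865% = 4.1823%
E(R_Jory) = R_f + β × MRP = 4.1823% + 2.16 × 8.9865% = 23.59%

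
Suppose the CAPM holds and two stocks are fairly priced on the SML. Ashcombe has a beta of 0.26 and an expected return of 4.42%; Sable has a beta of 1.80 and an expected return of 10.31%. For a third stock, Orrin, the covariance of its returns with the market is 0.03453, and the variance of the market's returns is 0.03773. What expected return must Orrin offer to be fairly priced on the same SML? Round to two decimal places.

6.93%

MRP = (10.31% − 4.42%) / (1.80 − 0.26) = 3.8247%
R_f = 4.42% − 0.26 × 3.8247% = 3.4256%
β_Orrin = Cov / Var(R_m) = 0.03453 / 0.03773 = 0.9152
E(R_Orrin) = R_f + β × MRP = 3.4256% + 0.9152 × 3.8247% = 6.93%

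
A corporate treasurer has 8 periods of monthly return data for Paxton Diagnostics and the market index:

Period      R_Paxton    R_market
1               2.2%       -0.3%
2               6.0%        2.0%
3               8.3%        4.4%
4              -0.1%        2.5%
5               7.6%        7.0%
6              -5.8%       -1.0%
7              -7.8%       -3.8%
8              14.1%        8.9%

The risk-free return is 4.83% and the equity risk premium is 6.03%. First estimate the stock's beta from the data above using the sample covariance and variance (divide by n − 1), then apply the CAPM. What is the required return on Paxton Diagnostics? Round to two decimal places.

Mean R_i = (2.2 + 6.0 + 8.3 − 0.1 + 7.6 − 5.8 − 7.8 + 14.1) / 8 = 3.0625%
Mean R_m = (-0.3 + 2.0 + 4.4 + 2.5 + 7.0 − 1.0 − 3.8 + 8.9) / 8 = 2.4625%
Σ(R_i − R̄_i)(R_m − R̄_m) = 201.4088  ⇒  Cov = 201.4088 / 7 = 28.7727
Σ(R_m − R̄_m)² = 124.8388  ⇒  Var(R_m) = 124.8388 / 7 = 17.8341
β = Cov / Var(R_m) = 28.7727 / 17.8341 = 1.6134
E(R) = R_f + β × MRP = 4.83% + 1.6134 × 6.03% = 14.56%

14.56%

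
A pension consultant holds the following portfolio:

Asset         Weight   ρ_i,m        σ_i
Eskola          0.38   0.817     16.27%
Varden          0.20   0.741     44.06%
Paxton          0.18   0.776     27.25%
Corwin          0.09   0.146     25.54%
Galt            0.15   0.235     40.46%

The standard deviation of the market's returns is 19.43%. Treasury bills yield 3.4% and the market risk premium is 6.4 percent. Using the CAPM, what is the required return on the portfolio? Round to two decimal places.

9.05%

β_Eskola = 0.817 × 16.27% / 19.43% = 0.6841
β_Varden = 0.741 × 44.06% / 19.43% = 1.6803
β_Paxton = 0.776 × 27.25% / 19.43% = 1.0883
β_Corwin = 0.146 × 25.54% / 19.43% = 0.1919
β_Galt = 0.235 × 40.46% / 19.43% = 0.4894
β_P = Σ w_i β_i = 0.38×0.6841 + 0.20×1.6803 + 0.18×1.0883 + 0.09×0.1919 + 0.15×0.4894 = 0.8826
E(R_P) = R_f + β_P × MRP = 3.4% + 0.8826 × 6.4% = 9.05%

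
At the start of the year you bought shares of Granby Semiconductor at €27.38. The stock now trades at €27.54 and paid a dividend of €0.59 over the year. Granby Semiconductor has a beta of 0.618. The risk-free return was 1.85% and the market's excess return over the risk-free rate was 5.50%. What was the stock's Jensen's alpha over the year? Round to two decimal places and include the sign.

-2.51%

Realised HPR = (P1 + D1 − P0) / P0 = (27.54 + 0.59 − 27.38) / 27.38 = 0.75 / 27.38 = 2.7392%
CAPM required = R_f + β·MRP = 1.85% + 0.618 × 5.50% = 5.24900%
α = realised − required = 2.7392% − 5.24900% = -2.51%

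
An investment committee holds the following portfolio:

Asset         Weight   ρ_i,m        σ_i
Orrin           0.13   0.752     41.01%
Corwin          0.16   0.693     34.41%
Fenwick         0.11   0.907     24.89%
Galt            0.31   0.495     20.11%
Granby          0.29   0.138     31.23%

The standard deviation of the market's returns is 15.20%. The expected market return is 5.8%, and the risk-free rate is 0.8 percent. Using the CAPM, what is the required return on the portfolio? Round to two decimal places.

5.62%

β_Orrin = 0.752 × 41.01% / 15.20% = 2.0289
β_Corwin = 0.693 × 34.41% / 15.20% = 1.5688
β_Fenwick = 0.907 × 24.89% / 15.20% = 1.4852
β_Galt = 0.495 × 20.11% / 15.20% = 0.6549
β_Granby = 0.138 × 31.23% / 15.20% = 0.2835
β_P = Σ w_i β_i = 0.13×2.0289 + 0.16×1.5688 + 0.11×1.4852 + 0.31×0.6549 + 0.29×0.2835 = 0.9634
MRP = 5.8% − 0.8% = 5.00%
E(R_P) = R_f + β_P × MRP = 0.8% + 0.9634 × 5.0% = 5.62%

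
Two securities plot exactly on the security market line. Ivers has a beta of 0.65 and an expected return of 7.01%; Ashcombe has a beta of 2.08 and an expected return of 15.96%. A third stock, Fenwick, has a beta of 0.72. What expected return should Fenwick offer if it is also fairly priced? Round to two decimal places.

MRP (SML slope) = (15.96% − 7.01%) / (2.08 − 0.65) = 8.95% / 1.43 = 6.2587%
R_f (intercept) = 7.01% − 0.65 × 6.2587% = 2.9418%
E(R_Fenwick) = R_f + β × MRP = 2.9418% + 0.72 × 6.2587% = 7.45%

7.45%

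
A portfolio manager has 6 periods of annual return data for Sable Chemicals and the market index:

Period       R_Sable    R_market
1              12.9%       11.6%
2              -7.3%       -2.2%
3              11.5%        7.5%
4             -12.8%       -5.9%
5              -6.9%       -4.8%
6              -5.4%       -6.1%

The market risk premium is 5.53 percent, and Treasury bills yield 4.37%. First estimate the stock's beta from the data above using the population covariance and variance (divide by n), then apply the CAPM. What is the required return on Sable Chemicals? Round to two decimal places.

11.86%

Mean R_i = (12.9 − 7.3 + 11.5 − 12.8 − 6.9 − 5.4) / 6 = -1.3333%
Mean R_m = (11.6 − 2.2 + 7.5 − 5.9 − 4.8 − 6.1) / 6 = 0.0167%
Σ(R_i − R̄_i)(R_m − R̄_m) = 393.6633  ⇒  Cov = 393.6633 / 6 = 65.6106
Σ(R_m − R̄_m)² = 290.7083  ⇒  Var(R_m) = 290.7083 / 6 = 48.4514
β = Cov / Var(R_m) = 65.6106 / 48.4514 = 1.3542
E(R) = R_f + β × MRP = 4.37% + 1.3542 × 5.53% = 11.86%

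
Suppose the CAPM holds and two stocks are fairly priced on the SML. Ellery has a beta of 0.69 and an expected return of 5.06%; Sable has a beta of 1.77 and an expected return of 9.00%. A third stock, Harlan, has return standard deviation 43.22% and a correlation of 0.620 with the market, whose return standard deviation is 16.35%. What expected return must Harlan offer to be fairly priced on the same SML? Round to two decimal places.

MRP = (9.00% − 5.06%) / (1.77 − 0.69) = 3.6481%
R_f = 5.06% − 0.69 × 3.6481% = 2.5428%
β_Harlan = ρ·σ_i/σ_m = 0.620 × 43.22 / 16.35 = 1.6389
E(R_Harlan) = R_f + β × MRP = 2.5428% + 1.6389 × 3.6481% = 8.52%

8.52%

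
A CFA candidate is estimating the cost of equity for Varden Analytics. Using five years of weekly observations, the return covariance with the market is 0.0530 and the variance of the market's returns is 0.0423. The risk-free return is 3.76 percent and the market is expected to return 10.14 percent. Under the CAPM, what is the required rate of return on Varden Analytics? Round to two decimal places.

11.75%

β = Cov(R_i, R_m) / Var(R_m) = 0.0530 / 0.0423 = 1.2530
MRP = 10.14% − 3.76% = 6.38%
E(R) = R_f + β × MRP = 3.76% + 1.2530 × 6.38% = 11.75%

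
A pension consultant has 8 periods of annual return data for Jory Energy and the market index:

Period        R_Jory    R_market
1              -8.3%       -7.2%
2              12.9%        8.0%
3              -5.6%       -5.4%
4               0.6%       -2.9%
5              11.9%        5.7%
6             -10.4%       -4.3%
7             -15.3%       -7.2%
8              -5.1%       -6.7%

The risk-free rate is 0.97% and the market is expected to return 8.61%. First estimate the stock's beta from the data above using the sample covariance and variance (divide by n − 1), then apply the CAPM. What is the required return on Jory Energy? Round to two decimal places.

Mean R_i = (-8.3 + 12.9 − 5.6 + 0.6 + 11.9 − 10.4 − 15.3 − 5.1) / 8 = -2.4125%
Mean R_m = (-7.2 + 8.0 − 5.4 − 2.9 + 5.7 − 4.3 − 7.2 − 6.7) / 8 = -2.5000%
Σ(R_i − R̄_i)(R_m − R̄_m) = 400.0900  ⇒  Cov = 400.0900 / 7 = 57.1557
Σ(R_m − R̄_m)² = 251.1200  ⇒  Var(R_m) = 251.1200 / 7 = 35.8743
β = Cov / Var(R_m) = 57.1557 / 35.8743 = 1.5932
MRP = 8.61% − 0.97% = 7.64%
E(R) = R_f + β × MRP = 0.97% + 1.5932 × 7.64% = 13.14%

13.14%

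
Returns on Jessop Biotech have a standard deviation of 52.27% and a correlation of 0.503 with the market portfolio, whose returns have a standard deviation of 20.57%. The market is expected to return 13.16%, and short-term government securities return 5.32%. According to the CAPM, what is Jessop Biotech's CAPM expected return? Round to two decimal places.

β = ρ × σ_i / σ_m = 0.503 × 52.27% / 20.57% = 1.2782
MRP = 13.16% − 5.32% = 7.84%
E(R) = 5.32% + 1.2782 × 7.84% = 15.34%

15.34%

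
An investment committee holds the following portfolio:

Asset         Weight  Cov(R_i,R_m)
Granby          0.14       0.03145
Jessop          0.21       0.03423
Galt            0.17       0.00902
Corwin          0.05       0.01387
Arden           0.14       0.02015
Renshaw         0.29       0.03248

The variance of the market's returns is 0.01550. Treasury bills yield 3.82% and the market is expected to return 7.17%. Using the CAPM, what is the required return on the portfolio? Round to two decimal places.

β_Granby = 0.03145 / 0.01550 = 2.0290
β_Jessop = 0.03423 / 0.01550 = 2.2084
β_Galt = 0.00902 / 0.01550 = 0.5819
β_Corwin = 0.01387 / 0.01550 = 0.8948
β_Arden = 0.02015 / 0.01550 = 1.3000
β_Renshaw = 0.03248 / 0.01550 = 2.0955
β_P = Σ w_i β_i = 0.14×2.0290 + 0.21×2.2084 + 0.17×0.5819 + 0.05×0.8948 + 0.14×1.3000 + 0.29×2.0955 = 1.6812
MRP = 7.17% − 3.82% = 3.35%
E(R_P) = R_f + β_P × MRP = 3.82% + 1.6812 × 3.35% = 9.45%

9.45%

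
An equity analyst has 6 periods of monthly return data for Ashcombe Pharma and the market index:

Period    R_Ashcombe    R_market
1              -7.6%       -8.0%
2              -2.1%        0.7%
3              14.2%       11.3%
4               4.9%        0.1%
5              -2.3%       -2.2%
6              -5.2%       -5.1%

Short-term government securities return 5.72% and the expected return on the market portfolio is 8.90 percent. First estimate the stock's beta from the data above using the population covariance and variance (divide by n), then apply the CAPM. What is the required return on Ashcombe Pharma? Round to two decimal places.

Mean R_i = (-7.6 − 2.1 + 14.2 + 4.9 − 2.3 − 5.2) / 6 = 0.3167%
Mean R_m = (-8.0 + 0.7 + 11.3 + 0.1 − 2.2 − 5.1) / 6 = -0.5333%
Σ(R_i − R̄_i)(R_m − R̄_m) = 252.8733  ⇒  Cov = 252.8733 / 6 = 42.1456
Σ(R_m − R̄_m)² = 221.3333  ⇒  Var(R_m) = 221.3333 / 6 = 36.8889
β = Cov / Var(R_m) = 42.1456 / 36.8889 = 1.1425
MRP = 8.90% − 5.72% = 3.18%
E(R) = R_f + β × MRP = 5.72% + 1.1425 × 3.18% = 9.35%

9.35%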